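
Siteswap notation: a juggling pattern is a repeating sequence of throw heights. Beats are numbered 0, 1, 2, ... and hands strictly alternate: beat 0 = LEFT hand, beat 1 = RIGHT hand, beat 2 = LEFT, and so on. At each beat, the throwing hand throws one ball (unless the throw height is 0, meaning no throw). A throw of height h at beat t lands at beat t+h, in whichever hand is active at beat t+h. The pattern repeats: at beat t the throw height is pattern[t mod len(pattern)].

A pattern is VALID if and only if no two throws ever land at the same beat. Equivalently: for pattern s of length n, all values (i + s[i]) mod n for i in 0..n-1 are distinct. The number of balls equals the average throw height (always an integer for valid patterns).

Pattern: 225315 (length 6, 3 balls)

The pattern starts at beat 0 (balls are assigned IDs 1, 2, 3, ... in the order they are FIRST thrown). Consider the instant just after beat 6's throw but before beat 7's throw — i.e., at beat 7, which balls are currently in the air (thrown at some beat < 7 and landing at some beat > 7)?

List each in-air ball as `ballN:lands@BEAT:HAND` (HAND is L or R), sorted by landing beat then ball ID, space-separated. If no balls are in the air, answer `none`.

Answer: ball2:lands@8:L ball3:lands@10:L

Derivation:
Beat 0 (L): throw ball1 h=2 -> lands@2:L; in-air after throw: [b1@2:L]
Beat 1 (R): throw ball2 h=2 -> lands@3:R; in-air after throw: [b1@2:L b2@3:R]
Beat 2 (L): throw ball1 h=5 -> lands@7:R; in-air after throw: [b2@3:R b1@7:R]
Beat 3 (R): throw ball2 h=3 -> lands@6:L; in-air after throw: [b2@6:L b1@7:R]
Beat 4 (L): throw ball3 h=1 -> lands@5:R; in-air after throw: [b3@5:R b2@6:L b1@7:R]
Beat 5 (R): throw ball3 h=5 -> lands@10:L; in-air after throw: [b2@6:L b1@7:R b3@10:L]
Beat 6 (L): throw ball2 h=2 -> lands@8:L; in-air after throw: [b1@7:R b2@8:L b3@10:L]
Beat 7 (R): throw ball1 h=2 -> lands@9:R; in-air after throw: [b2@8:L b1@9:R b3@10:L]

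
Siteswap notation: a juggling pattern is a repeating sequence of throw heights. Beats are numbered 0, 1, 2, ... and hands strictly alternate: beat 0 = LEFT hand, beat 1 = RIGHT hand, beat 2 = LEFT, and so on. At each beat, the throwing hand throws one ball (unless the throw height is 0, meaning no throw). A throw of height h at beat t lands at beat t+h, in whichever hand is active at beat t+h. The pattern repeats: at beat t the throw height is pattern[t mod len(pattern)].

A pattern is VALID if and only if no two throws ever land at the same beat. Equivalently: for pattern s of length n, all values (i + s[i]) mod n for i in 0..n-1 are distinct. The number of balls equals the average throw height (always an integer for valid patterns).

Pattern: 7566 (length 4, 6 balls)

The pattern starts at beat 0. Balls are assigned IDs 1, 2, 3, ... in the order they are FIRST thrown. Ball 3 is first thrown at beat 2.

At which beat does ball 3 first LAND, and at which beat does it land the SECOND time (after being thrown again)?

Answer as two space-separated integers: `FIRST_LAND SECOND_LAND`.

Answer: 8 15

Derivation:
Beat 0 (L): throw ball1 h=7 -> lands@7:R; in-air after throw: [b1@7:R]
Beat 1 (R): throw ball2 h=5 -> lands@6:L; in-air after throw: [b2@6:L b1@7:R]
Beat 2 (L): throw ball3 h=6 -> lands@8:L; in-air after throw: [b2@6:L b1@7:R b3@8:L]
Beat 3 (R): throw ball4 h=6 -> lands@9:R; in-air after throw: [b2@6:L b1@7:R b3@8:L b4@9:R]
Beat 4 (L): throw ball5 h=7 -> lands@11:R; in-air after throw: [b2@6:L b1@7:R b3@8:L b4@9:R b5@11:R]
Beat 5 (R): throw ball6 h=5 -> lands@10:L; in-air after throw: [b2@6:L b1@7:R b3@8:L b4@9:R b6@10:L b5@11:R]
Beat 6 (L): throw ball2 h=6 -> lands@12:L; in-air after throw: [b1@7:R b3@8:L b4@9:R b6@10:L b5@11:R b2@12:L]
Beat 7 (R): throw ball1 h=6 -> lands@13:R; in-air after throw: [b3@8:L b4@9:R b6@10:L b5@11:R b2@12:L b1@13:R]
Beat 8 (L): throw ball3 h=7 -> lands@15:R; in-air after throw: [b4@9:R b6@10:L b5@11:R b2@12:L b1@13:R b3@15:R]
Beat 9 (R): throw ball4 h=5 -> lands@14:L; in-air after throw: [b6@10:L b5@11:R b2@12:L b1@13:R b4@14:L b3@15:R]
Beat 10 (L): throw ball6 h=6 -> lands@16:L; in-air after throw: [b5@11:R b2@12:L b1@13:R b4@14:L b3@15:R b6@16:L]
Beat 11 (R): throw ball5 h=6 -> lands@17:R; in-air after throw: [b2@12:L b1@13:R b4@14:L b3@15:R b6@16:L b5@17:R]
Beat 12 (L): throw ball2 h=7 -> lands@19:R; in-air after throw: [b1@13:R b4@14:L b3@15:R b6@16:L b5@17:R b2@19:R]
Beat 13 (R): throw ball1 h=5 -> lands@18:L; in-air after throw: [b4@14:L b3@15:R b6@16:L b5@17:R b1@18:L b2@19:R]
Beat 14 (L): throw ball4 h=6 -> lands@20:L; in-air after throw: [b3@15:R b6@16:L b5@17:R b1@18:L b2@19:R b4@20:L]
Beat 15 (R): throw ball3 h=6 -> lands@21:R; in-air after throw: [b6@16:L b5@17:R b1@18:L b2@19:R b4@20:L b3@21:R]
Ball 3: thrown@2 h=6 -> first land @8; rethrown@8 h=7 -> second land @15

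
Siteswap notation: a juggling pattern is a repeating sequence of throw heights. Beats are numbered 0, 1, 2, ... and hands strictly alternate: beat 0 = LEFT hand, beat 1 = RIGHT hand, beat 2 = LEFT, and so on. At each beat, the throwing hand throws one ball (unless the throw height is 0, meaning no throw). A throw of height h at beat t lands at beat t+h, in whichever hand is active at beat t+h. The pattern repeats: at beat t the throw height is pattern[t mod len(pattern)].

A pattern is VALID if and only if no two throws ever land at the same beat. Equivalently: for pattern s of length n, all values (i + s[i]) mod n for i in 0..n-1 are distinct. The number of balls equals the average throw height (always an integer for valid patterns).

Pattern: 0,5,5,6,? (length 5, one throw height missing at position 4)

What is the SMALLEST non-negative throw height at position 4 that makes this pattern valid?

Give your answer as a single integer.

i=0: (0 + 0) mod 5 = 0
i=1: (1 + 5) mod 5 = 1
i=2: (2 + 5) mod 5 = 2
i=3: (3 + 6) mod 5 = 4
i=4: s[i]=? (unknown)
Known residues: [0, 1, 2, 4]; need a permutation of 0..4, so missing residue r = 3
Need (4 + s) mod 5 = 3; smallest s = (3 - 4) mod 5 = 4

Answer: 4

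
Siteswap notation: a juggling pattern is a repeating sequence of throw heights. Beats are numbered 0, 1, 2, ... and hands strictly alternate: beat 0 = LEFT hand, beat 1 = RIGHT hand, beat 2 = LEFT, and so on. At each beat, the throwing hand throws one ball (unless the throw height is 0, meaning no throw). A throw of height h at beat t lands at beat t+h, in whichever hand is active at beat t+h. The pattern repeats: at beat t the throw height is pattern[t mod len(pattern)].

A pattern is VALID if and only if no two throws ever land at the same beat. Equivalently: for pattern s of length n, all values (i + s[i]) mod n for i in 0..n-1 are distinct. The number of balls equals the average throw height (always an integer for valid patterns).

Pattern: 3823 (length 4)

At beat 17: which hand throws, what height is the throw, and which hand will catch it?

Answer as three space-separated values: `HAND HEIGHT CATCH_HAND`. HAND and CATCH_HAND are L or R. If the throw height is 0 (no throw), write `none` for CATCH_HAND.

Beat 17: 17 mod 2 = 1, so hand = R
Throw height = pattern[17 mod 4] = pattern[1] = 8
Lands at beat 17+8=25, 25 mod 2 = 1, so catch hand = R

Answer: R 8 R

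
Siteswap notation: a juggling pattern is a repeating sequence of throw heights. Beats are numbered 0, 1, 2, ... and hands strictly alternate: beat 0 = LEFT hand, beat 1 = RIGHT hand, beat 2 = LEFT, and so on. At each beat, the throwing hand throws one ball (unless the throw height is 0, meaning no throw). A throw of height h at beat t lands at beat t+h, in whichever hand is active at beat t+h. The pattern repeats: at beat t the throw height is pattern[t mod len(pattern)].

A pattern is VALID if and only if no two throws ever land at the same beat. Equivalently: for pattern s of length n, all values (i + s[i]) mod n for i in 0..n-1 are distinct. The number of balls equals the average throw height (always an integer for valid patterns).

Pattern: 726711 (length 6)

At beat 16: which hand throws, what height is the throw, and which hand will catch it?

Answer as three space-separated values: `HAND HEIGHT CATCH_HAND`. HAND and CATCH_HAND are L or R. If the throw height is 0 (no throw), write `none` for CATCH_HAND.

Answer: L 1 R

Derivation:
Beat 16: 16 mod 2 = 0, so hand = L
Throw height = pattern[16 mod 6] = pattern[4] = 1
Lands at beat 16+1=17, 17 mod 2 = 1, so catch hand = R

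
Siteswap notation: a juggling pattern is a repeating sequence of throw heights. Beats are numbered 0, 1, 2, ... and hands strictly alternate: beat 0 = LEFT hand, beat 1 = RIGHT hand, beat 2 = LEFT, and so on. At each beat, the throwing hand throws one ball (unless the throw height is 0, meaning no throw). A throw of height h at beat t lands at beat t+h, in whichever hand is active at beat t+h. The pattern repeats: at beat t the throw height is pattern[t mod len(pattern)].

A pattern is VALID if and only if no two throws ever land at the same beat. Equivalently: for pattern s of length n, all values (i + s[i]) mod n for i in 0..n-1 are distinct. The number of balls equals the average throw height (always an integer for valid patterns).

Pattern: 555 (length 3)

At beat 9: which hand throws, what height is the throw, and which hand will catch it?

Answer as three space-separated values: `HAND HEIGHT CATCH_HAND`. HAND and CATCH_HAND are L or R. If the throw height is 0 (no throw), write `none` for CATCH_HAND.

Beat 9: 9 mod 2 = 1, so hand = R
Throw height = pattern[9 mod 3] = pattern[0] = 5
Lands at beat 9+5=14, 14 mod 2 = 0, so catch hand = L

Answer: R 5 L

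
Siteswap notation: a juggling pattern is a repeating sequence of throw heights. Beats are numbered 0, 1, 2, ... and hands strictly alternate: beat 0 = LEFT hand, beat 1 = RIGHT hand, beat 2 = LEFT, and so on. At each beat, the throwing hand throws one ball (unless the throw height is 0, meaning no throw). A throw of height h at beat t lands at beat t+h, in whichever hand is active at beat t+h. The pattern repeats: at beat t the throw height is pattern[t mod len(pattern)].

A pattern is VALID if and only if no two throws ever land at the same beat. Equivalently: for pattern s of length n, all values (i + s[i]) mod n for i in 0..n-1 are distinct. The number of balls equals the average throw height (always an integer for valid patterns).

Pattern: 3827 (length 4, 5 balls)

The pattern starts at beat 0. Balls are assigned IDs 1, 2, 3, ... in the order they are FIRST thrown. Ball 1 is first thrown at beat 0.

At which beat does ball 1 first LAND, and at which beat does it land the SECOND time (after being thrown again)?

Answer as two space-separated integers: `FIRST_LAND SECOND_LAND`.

Beat 0 (L): throw ball1 h=3 -> lands@3:R; in-air after throw: [b1@3:R]
Beat 1 (R): throw ball2 h=8 -> lands@9:R; in-air after throw: [b1@3:R b2@9:R]
Beat 2 (L): throw ball3 h=2 -> lands@4:L; in-air after throw: [b1@3:R b3@4:L b2@9:R]
Beat 3 (R): throw ball1 h=7 -> lands@10:L; in-air after throw: [b3@4:L b2@9:R b1@10:L]
Beat 4 (L): throw ball3 h=3 -> lands@7:R; in-air after throw: [b3@7:R b2@9:R b1@10:L]
Beat 5 (R): throw ball4 h=8 -> lands@13:R; in-air after throw: [b3@7:R b2@9:R b1@10:L b4@13:R]
Beat 6 (L): throw ball5 h=2 -> lands@8:L; in-air after throw: [b3@7:R b5@8:L b2@9:R b1@10:L b4@13:R]
Beat 7 (R): throw ball3 h=7 -> lands@14:L; in-air after throw: [b5@8:L b2@9:R b1@10:L b4@13:R b3@14:L]
Beat 8 (L): throw ball5 h=3 -> lands@11:R; in-air after throw: [b2@9:R b1@10:L b5@11:R b4@13:R b3@14:L]
Beat 9 (R): throw ball2 h=8 -> lands@17:R; in-air after throw: [b1@10:L b5@11:R b4@13:R b3@14:L b2@17:R]
Beat 10 (L): throw ball1 h=2 -> lands@12:L; in-air after throw: [b5@11:R b1@12:L b4@13:R b3@14:L b2@17:R]
Ball 1: thrown@0 h=3 -> first land @3; rethrown@3 h=7 -> second land @10

Answer: 3 10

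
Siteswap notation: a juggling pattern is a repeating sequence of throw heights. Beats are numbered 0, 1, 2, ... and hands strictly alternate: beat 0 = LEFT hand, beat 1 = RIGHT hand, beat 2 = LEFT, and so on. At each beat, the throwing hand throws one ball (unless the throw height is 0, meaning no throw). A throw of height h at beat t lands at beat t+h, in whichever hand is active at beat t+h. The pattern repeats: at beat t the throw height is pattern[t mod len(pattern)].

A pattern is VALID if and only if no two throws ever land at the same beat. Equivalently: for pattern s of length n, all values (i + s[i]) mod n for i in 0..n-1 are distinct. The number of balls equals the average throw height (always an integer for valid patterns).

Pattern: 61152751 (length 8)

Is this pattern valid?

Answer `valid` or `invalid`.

Answer: invalid

Derivation:
i=0: (i + s[i]) mod n = (0 + 6) mod 8 = 6
i=1: (i + s[i]) mod n = (1 + 1) mod 8 = 2
i=2: (i + s[i]) mod n = (2 + 1) mod 8 = 3
i=3: (i + s[i]) mod n = (3 + 5) mod 8 = 0
i=4: (i + s[i]) mod n = (4 + 2) mod 8 = 6
i=5: (i + s[i]) mod n = (5 + 7) mod 8 = 4
i=6: (i + s[i]) mod n = (6 + 5) mod 8 = 3
i=7: (i + s[i]) mod n = (7 + 1) mod 8 = 0
Residues: [6, 2, 3, 0, 6, 4, 3, 0], distinct: False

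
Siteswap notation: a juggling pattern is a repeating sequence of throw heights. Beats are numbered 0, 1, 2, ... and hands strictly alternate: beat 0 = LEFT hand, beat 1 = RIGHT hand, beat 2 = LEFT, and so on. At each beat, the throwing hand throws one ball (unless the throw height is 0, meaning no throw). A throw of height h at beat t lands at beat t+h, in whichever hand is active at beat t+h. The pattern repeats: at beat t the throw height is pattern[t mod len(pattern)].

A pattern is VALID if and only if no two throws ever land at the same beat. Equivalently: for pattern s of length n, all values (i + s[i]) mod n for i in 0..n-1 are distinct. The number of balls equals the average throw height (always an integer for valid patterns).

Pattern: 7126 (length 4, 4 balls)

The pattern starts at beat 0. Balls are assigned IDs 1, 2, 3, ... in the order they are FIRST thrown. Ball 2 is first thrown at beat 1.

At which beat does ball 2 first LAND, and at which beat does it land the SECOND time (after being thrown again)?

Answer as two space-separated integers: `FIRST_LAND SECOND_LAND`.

Answer: 2 4

Derivation:
Beat 0 (L): throw ball1 h=7 -> lands@7:R; in-air after throw: [b1@7:R]
Beat 1 (R): throw ball2 h=1 -> lands@2:L; in-air after throw: [b2@2:L b1@7:R]
Beat 2 (L): throw ball2 h=2 -> lands@4:L; in-air after throw: [b2@4:L b1@7:R]
Beat 3 (R): throw ball3 h=6 -> lands@9:R; in-air after throw: [b2@4:L b1@7:R b3@9:R]
Beat 4 (L): throw ball2 h=7 -> lands@11:R; in-air after throw: [b1@7:R b3@9:R b2@11:R]
Ball 2: thrown@1 h=1 -> first land @2; rethrown@2 h=2 -> second land @4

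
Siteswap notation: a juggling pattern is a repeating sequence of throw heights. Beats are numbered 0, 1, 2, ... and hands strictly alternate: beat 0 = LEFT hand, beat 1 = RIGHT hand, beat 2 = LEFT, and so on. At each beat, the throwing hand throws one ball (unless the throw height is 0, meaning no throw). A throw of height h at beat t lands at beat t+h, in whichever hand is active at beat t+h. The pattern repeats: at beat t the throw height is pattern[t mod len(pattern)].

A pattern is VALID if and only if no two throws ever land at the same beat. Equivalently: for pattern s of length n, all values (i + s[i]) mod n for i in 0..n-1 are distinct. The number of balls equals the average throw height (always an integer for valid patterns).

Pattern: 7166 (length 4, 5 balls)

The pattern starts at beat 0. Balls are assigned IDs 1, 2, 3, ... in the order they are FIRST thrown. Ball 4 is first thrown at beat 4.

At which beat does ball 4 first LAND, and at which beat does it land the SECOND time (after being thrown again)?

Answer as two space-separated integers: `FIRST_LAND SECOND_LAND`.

Beat 0 (L): throw ball1 h=7 -> lands@7:R; in-air after throw: [b1@7:R]
Beat 1 (R): throw ball2 h=1 -> lands@2:L; in-air after throw: [b2@2:L b1@7:R]
Beat 2 (L): throw ball2 h=6 -> lands@8:L; in-air after throw: [b1@7:R b2@8:L]
Beat 3 (R): throw ball3 h=6 -> lands@9:R; in-air after throw: [b1@7:R b2@8:L b3@9:R]
Beat 4 (L): throw ball4 h=7 -> lands@11:R; in-air after throw: [b1@7:R b2@8:L b3@9:R b4@11:R]
Beat 5 (R): throw ball5 h=1 -> lands@6:L; in-air after throw: [b5@6:L b1@7:R b2@8:L b3@9:R b4@11:R]
Beat 6 (L): throw ball5 h=6 -> lands@12:L; in-air after throw: [b1@7:R b2@8:L b3@9:R b4@11:R b5@12:L]
Beat 7 (R): throw ball1 h=6 -> lands@13:R; in-air after throw: [b2@8:L b3@9:R b4@11:R b5@12:L b1@13:R]
Beat 8 (L): throw ball2 h=7 -> lands@15:R; in-air after throw: [b3@9:R b4@11:R b5@12:L b1@13:R b2@15:R]
Beat 9 (R): throw ball3 h=1 -> lands@10:L; in-air after throw: [b3@10:L b4@11:R b5@12:L b1@13:R b2@15:R]
Beat 10 (L): throw ball3 h=6 -> lands@16:L; in-air after throw: [b4@11:R b5@12:L b1@13:R b2@15:R b3@16:L]
Beat 11 (R): throw ball4 h=6 -> lands@17:R; in-air after throw: [b5@12:L b1@13:R b2@15:R b3@16:L b4@17:R]
Beat 12 (L): throw ball5 h=7 -> lands@19:R; in-air after throw: [b1@13:R b2@15:R b3@16:L b4@17:R b5@19:R]
Beat 13 (R): throw ball1 h=1 -> lands@14:L; in-air after throw: [b1@14:L b2@15:R b3@16:L b4@17:R b5@19:R]
Beat 14 (L): throw ball1 h=6 -> lands@20:L; in-air after throw: [b2@15:R b3@16:L b4@17:R b5@19:R b1@20:L]
Beat 15 (R): throw ball2 h=6 -> lands@21:R; in-air after throw: [b3@16:L b4@17:R b5@19:R b1@20:L b2@21:R]
Beat 16 (L): throw ball3 h=7 -> lands@23:R; in-air after throw: [b4@17:R b5@19:R b1@20:L b2@21:R b3@23:R]
Beat 17 (R): throw ball4 h=1 -> lands@18:L; in-air after throw: [b4@18:L b5@19:R b1@20:L b2@21:R b3@23:R]
Ball 4: thrown@4 h=7 -> first land @11; rethrown@11 h=6 -> second land @17

Answer: 11 17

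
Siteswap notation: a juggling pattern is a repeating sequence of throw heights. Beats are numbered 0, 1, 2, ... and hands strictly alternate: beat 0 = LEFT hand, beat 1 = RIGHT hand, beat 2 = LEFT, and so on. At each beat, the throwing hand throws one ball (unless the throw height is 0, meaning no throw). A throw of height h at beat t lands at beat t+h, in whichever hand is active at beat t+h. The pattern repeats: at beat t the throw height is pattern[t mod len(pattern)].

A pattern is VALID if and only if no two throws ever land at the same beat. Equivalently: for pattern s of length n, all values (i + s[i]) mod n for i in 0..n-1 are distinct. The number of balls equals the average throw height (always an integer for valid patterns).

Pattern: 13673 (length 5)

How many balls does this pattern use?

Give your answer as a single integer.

Answer: 4

Derivation:
Pattern = [1, 3, 6, 7, 3], length n = 5
  position 0: throw height = 1, running sum = 1
  position 1: throw height = 3, running sum = 4
  position 2: throw height = 6, running sum = 10
  position 3: throw height = 7, running sum = 17
  position 4: throw height = 3, running sum = 20
Total sum = 20; balls = sum / n = 20 / 5 = 4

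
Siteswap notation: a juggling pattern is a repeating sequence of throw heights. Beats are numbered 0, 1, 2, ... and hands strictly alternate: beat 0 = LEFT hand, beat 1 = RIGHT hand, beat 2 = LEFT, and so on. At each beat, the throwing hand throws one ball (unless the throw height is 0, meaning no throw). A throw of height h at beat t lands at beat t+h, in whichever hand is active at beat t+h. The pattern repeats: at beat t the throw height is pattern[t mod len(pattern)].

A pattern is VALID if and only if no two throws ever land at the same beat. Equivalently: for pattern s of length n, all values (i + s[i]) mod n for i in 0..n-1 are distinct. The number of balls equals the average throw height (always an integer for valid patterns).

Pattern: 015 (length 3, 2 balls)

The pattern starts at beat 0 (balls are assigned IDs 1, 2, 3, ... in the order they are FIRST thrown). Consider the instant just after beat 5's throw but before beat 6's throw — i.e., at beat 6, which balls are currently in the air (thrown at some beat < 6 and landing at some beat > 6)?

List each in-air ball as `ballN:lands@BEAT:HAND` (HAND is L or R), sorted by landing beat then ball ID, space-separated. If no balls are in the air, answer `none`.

Beat 1 (R): throw ball1 h=1 -> lands@2:L; in-air after throw: [b1@2:L]
Beat 2 (L): throw ball1 h=5 -> lands@7:R; in-air after throw: [b1@7:R]
Beat 4 (L): throw ball2 h=1 -> lands@5:R; in-air after throw: [b2@5:R b1@7:R]
Beat 5 (R): throw ball2 h=5 -> lands@10:L; in-air after throw: [b1@7:R b2@10:L]

Answer: ball1:lands@7:R ball2:lands@10:L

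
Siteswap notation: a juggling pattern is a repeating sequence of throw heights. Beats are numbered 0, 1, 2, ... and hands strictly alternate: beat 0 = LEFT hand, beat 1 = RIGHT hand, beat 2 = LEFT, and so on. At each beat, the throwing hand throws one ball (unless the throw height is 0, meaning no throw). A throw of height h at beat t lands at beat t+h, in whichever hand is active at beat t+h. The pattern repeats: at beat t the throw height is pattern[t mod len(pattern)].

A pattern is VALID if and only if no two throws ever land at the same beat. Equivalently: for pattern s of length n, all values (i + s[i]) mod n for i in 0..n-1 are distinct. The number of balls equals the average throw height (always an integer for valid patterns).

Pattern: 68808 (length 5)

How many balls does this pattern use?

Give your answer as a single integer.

Answer: 6

Derivation:
Pattern = [6, 8, 8, 0, 8], length n = 5
  position 0: throw height = 6, running sum = 6
  position 1: throw height = 8, running sum = 14
  position 2: throw height = 8, running sum = 22
  position 3: throw height = 0, running sum = 22
  position 4: throw height = 8, running sum = 30
Total sum = 30; balls = sum / n = 30 / 5 = 6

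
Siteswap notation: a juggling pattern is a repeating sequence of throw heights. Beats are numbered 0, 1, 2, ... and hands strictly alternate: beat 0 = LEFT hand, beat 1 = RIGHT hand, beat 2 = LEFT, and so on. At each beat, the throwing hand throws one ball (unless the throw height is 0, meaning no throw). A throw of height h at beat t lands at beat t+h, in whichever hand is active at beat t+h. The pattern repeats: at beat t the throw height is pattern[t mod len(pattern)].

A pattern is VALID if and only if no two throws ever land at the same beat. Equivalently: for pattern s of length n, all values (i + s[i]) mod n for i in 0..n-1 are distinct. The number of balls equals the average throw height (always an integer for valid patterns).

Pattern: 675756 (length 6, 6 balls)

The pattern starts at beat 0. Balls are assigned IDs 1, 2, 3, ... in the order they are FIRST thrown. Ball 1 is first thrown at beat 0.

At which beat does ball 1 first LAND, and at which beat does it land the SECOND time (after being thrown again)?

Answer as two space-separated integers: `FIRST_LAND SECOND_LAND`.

Beat 0 (L): throw ball1 h=6 -> lands@6:L; in-air after throw: [b1@6:L]
Beat 1 (R): throw ball2 h=7 -> lands@8:L; in-air after throw: [b1@6:L b2@8:L]
Beat 2 (L): throw ball3 h=5 -> lands@7:R; in-air after throw: [b1@6:L b3@7:R b2@8:L]
Beat 3 (R): throw ball4 h=7 -> lands@10:L; in-air after throw: [b1@6:L b3@7:R b2@8:L b4@10:L]
Beat 4 (L): throw ball5 h=5 -> lands@9:R; in-air after throw: [b1@6:L b3@7:R b2@8:L b5@9:R b4@10:L]
Beat 5 (R): throw ball6 h=6 -> lands@11:R; in-air after throw: [b1@6:L b3@7:R b2@8:L b5@9:R b4@10:L b6@11:R]
Beat 6 (L): throw ball1 h=6 -> lands@12:L; in-air after throw: [b3@7:R b2@8:L b5@9:R b4@10:L b6@11:R b1@12:L]
Beat 7 (R): throw ball3 h=7 -> lands@14:L; in-air after throw: [b2@8:L b5@9:R b4@10:L b6@11:R b1@12:L b3@14:L]
Beat 8 (L): throw ball2 h=5 -> lands@13:R; in-air after throw: [b5@9:R b4@10:L b6@11:R b1@12:L b2@13:R b3@14:L]
Beat 9 (R): throw ball5 h=7 -> lands@16:L; in-air after throw: [b4@10:L b6@11:R b1@12:L b2@13:R b3@14:L b5@16:L]
Beat 10 (L): throw ball4 h=5 -> lands@15:R; in-air after throw: [b6@11:R b1@12:L b2@13:R b3@14:L b4@15:R b5@16:L]
Beat 11 (R): throw ball6 h=6 -> lands@17:R; in-air after throw: [b1@12:L b2@13:R b3@14:L b4@15:R b5@16:L b6@17:R]
Beat 12 (L): throw ball1 h=6 -> lands@18:L; in-air after throw: [b2@13:R b3@14:L b4@15:R b5@16:L b6@17:R b1@18:L]
Ball 1: thrown@0 h=6 -> first land @6; rethrown@6 h=6 -> second land @12

Answer: 6 12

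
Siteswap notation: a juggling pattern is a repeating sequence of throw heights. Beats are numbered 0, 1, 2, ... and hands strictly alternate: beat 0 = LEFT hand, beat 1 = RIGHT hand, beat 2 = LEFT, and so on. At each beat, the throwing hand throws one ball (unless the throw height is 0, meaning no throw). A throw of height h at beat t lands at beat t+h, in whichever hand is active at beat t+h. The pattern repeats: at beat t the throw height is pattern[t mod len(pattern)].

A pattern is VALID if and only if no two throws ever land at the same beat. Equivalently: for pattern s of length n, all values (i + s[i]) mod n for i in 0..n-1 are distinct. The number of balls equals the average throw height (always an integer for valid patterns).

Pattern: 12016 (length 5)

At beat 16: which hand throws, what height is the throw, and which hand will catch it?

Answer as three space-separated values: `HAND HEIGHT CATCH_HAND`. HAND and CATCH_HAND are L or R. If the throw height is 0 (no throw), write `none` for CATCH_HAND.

Answer: L 2 L

Derivation:
Beat 16: 16 mod 2 = 0, so hand = L
Throw height = pattern[16 mod 5] = pattern[1] = 2
Lands at beat 16+2=18, 18 mod 2 = 0, so catch hand = L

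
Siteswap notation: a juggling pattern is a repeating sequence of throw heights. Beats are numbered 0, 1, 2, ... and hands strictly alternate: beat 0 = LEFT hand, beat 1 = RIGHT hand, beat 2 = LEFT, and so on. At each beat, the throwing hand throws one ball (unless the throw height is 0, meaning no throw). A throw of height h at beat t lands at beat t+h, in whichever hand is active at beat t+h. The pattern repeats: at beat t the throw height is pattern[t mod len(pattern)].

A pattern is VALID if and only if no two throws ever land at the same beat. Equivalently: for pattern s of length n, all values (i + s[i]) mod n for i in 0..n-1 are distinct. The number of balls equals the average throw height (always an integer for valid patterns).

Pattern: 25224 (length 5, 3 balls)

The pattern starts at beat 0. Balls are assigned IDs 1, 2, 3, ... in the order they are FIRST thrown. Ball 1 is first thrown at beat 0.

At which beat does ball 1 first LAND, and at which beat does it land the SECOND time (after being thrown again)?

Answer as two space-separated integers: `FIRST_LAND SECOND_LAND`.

Answer: 2 4

Derivation:
Beat 0 (L): throw ball1 h=2 -> lands@2:L; in-air after throw: [b1@2:L]
Beat 1 (R): throw ball2 h=5 -> lands@6:L; in-air after throw: [b1@2:L b2@6:L]
Beat 2 (L): throw ball1 h=2 -> lands@4:L; in-air after throw: [b1@4:L b2@6:L]
Beat 3 (R): throw ball3 h=2 -> lands@5:R; in-air after throw: [b1@4:L b3@5:R b2@6:L]
Beat 4 (L): throw ball1 h=4 -> lands@8:L; in-air after throw: [b3@5:R b2@6:L b1@8:L]
Ball 1: thrown@0 h=2 -> first land @2; rethrown@2 h=2 -> second land @4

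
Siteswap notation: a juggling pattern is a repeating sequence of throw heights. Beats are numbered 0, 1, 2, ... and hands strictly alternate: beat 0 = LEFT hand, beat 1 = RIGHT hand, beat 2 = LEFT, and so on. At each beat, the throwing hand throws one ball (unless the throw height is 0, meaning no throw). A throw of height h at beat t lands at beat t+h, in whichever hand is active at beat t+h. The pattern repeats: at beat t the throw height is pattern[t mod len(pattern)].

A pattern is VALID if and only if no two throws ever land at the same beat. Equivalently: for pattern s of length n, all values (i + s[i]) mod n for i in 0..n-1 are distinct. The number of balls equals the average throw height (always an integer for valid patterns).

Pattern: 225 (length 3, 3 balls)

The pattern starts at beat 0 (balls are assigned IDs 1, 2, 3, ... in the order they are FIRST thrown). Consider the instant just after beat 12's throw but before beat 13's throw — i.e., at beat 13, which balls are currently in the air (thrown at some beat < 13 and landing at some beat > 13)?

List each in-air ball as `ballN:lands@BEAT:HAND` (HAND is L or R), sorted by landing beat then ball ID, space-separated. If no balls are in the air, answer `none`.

Answer: ball2:lands@14:L ball1:lands@16:L

Derivation:
Beat 0 (L): throw ball1 h=2 -> lands@2:L; in-air after throw: [b1@2:L]
Beat 1 (R): throw ball2 h=2 -> lands@3:R; in-air after throw: [b1@2:L b2@3:R]
Beat 2 (L): throw ball1 h=5 -> lands@7:R; in-air after throw: [b2@3:R b1@7:R]
Beat 3 (R): throw ball2 h=2 -> lands@5:R; in-air after throw: [b2@5:R b1@7:R]
Beat 4 (L): throw ball3 h=2 -> lands@6:L; in-air after throw: [b2@5:R b3@6:L b1@7:R]
Beat 5 (R): throw ball2 h=5 -> lands@10:L; in-air after throw: [b3@6:L b1@7:R b2@10:L]
Beat 6 (L): throw ball3 h=2 -> lands@8:L; in-air after throw: [b1@7:R b3@8:L b2@10:L]
Beat 7 (R): throw ball1 h=2 -> lands@9:R; in-air after throw: [b3@8:L b1@9:R b2@10:L]
Beat 8 (L): throw ball3 h=5 -> lands@13:R; in-air after throw: [b1@9:R b2@10:L b3@13:R]
Beat 9 (R): throw ball1 h=2 -> lands@11:R; in-air after throw: [b2@10:L b1@11:R b3@13:R]
Beat 10 (L): throw ball2 h=2 -> lands@12:L; in-air after throw: [b1@11:R b2@12:L b3@13:R]
Beat 11 (R): throw ball1 h=5 -> lands@16:L; in-air after throw: [b2@12:L b3@13:R b1@16:L]
Beat 12 (L): throw ball2 h=2 -> lands@14:L; in-air after throw: [b3@13:R b2@14:L b1@16:L]
Beat 13 (R): throw ball3 h=2 -> lands@15:R; in-air after throw: [b2@14:L b3@15:R b1@16:L]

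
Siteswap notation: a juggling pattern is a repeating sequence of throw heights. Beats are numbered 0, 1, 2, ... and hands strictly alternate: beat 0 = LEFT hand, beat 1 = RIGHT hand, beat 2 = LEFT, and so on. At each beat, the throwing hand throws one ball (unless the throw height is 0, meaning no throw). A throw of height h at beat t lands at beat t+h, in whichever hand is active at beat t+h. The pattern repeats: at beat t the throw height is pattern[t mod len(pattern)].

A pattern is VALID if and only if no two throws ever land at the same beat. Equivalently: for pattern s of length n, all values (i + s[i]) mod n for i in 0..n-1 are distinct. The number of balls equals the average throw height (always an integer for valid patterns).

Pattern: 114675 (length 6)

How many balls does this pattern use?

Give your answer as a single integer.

Pattern = [1, 1, 4, 6, 7, 5], length n = 6
  position 0: throw height = 1, running sum = 1
  position 1: throw height = 1, running sum = 2
  position 2: throw height = 4, running sum = 6
  position 3: throw height = 6, running sum = 12
  position 4: throw height = 7, running sum = 19
  position 5: throw height = 5, running sum = 24
Total sum = 24; balls = sum / n = 24 / 6 = 4

Answer: 4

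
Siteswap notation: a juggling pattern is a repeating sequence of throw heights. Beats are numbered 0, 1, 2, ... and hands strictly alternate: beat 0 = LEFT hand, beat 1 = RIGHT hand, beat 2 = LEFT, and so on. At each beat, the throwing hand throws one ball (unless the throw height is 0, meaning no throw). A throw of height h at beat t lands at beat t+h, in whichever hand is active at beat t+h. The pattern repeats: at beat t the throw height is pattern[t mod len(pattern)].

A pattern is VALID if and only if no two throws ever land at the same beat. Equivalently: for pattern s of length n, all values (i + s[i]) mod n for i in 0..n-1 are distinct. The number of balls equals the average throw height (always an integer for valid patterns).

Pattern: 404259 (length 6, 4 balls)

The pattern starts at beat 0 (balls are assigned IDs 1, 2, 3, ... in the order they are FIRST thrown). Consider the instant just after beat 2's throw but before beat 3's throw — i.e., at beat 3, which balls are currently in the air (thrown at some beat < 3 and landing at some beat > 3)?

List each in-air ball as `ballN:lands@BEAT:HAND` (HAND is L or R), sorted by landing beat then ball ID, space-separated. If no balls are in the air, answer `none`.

Answer: ball1:lands@4:L ball2:lands@6:L

Derivation:
Beat 0 (L): throw ball1 h=4 -> lands@4:L; in-air after throw: [b1@4:L]
Beat 2 (L): throw ball2 h=4 -> lands@6:L; in-air after throw: [b1@4:L b2@6:L]
Beat 3 (R): throw ball3 h=2 -> lands@5:R; in-air after throw: [b1@4:L b3@5:R b2@6:L]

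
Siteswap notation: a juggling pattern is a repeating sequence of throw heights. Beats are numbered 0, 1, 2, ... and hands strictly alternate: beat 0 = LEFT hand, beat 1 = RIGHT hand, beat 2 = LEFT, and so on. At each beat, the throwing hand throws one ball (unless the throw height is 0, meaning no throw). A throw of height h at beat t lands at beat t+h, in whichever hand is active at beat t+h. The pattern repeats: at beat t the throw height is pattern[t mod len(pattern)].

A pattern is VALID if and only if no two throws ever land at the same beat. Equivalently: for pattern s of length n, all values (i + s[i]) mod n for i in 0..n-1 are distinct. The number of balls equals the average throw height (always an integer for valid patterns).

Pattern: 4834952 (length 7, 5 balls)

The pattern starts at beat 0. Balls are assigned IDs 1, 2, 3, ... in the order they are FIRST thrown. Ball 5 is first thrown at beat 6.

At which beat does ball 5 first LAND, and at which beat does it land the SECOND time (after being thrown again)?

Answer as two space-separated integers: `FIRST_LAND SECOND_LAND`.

Answer: 8 16

Derivation:
Beat 0 (L): throw ball1 h=4 -> lands@4:L; in-air after throw: [b1@4:L]
Beat 1 (R): throw ball2 h=8 -> lands@9:R; in-air after throw: [b1@4:L b2@9:R]
Beat 2 (L): throw ball3 h=3 -> lands@5:R; in-air after throw: [b1@4:L b3@5:R b2@9:R]
Beat 3 (R): throw ball4 h=4 -> lands@7:R; in-air after throw: [b1@4:L b3@5:R b4@7:R b2@9:R]
Beat 4 (L): throw ball1 h=9 -> lands@13:R; in-air after throw: [b3@5:R b4@7:R b2@9:R b1@13:R]
Beat 5 (R): throw ball3 h=5 -> lands@10:L; in-air after throw: [b4@7:R b2@9:R b3@10:L b1@13:R]
Beat 6 (L): throw ball5 h=2 -> lands@8:L; in-air after throw: [b4@7:R b5@8:L b2@9:R b3@10:L b1@13:R]
Beat 7 (R): throw ball4 h=4 -> lands@11:R; in-air after throw: [b5@8:L b2@9:R b3@10:L b4@11:R b1@13:R]
Beat 8 (L): throw ball5 h=8 -> lands@16:L; in-air after throw: [b2@9:R b3@10:L b4@11:R b1@13:R b5@16:L]
Beat 9 (R): throw ball2 h=3 -> lands@12:L; in-air after throw: [b3@10:L b4@11:R b2@12:L b1@13:R b5@16:L]
Beat 10 (L): throw ball3 h=4 -> lands@14:L; in-air after throw: [b4@11:R b2@12:L b1@13:R b3@14:L b5@16:L]
Beat 11 (R): throw ball4 h=9 -> lands@20:L; in-air after throw: [b2@12:L b1@13:R b3@14:L b5@16:L b4@20:L]
Beat 12 (L): throw ball2 h=5 -> lands@17:R; in-air after throw: [b1@13:R b3@14:L b5@16:L b2@17:R b4@20:L]
Beat 13 (R): throw ball1 h=2 -> lands@15:R; in-air after throw: [b3@14:L b1@15:R b5@16:L b2@17:R b4@20:L]
Beat 14 (L): throw ball3 h=4 -> lands@18:L; in-air after throw: [b1@15:R b5@16:L b2@17:R b3@18:L b4@20:L]
Beat 15 (R): throw ball1 h=8 -> lands@23:R; in-air after throw: [b5@16:L b2@17:R b3@18:L b4@20:L b1@23:R]
Beat 16 (L): throw ball5 h=3 -> lands@19:R; in-air after throw: [b2@17:R b3@18:L b5@19:R b4@20:L b1@23:R]
Ball 5: thrown@6 h=2 -> first land @8; rethrown@8 h=8 -> second land @16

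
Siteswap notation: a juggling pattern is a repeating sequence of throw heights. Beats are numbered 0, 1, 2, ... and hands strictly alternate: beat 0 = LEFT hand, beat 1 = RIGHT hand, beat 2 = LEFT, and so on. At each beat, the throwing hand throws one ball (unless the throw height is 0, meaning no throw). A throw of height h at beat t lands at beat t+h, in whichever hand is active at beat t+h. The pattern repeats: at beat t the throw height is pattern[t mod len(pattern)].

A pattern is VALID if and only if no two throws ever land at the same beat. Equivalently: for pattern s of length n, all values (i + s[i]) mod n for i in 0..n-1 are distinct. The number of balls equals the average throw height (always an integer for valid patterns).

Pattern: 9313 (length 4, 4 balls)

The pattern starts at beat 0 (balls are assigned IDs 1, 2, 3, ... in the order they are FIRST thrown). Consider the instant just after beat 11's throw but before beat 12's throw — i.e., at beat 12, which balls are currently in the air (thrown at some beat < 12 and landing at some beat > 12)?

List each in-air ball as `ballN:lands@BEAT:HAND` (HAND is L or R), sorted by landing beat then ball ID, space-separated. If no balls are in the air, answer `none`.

Beat 0 (L): throw ball1 h=9 -> lands@9:R; in-air after throw: [b1@9:R]
Beat 1 (R): throw ball2 h=3 -> lands@4:L; in-air after throw: [b2@4:L b1@9:R]
Beat 2 (L): throw ball3 h=1 -> lands@3:R; in-air after throw: [b3@3:R b2@4:L b1@9:R]
Beat 3 (R): throw ball3 h=3 -> lands@6:L; in-air after throw: [b2@4:L b3@6:L b1@9:R]
Beat 4 (L): throw ball2 h=9 -> lands@13:R; in-air after throw: [b3@6:L b1@9:R b2@13:R]
Beat 5 (R): throw ball4 h=3 -> lands@8:L; in-air after throw: [b3@6:L b4@8:L b1@9:R b2@13:R]
Beat 6 (L): throw ball3 h=1 -> lands@7:R; in-air after throw: [b3@7:R b4@8:L b1@9:R b2@13:R]
Beat 7 (R): throw ball3 h=3 -> lands@10:L; in-air after throw: [b4@8:L b1@9:R b3@10:L b2@13:R]
Beat 8 (L): throw ball4 h=9 -> lands@17:R; in-air after throw: [b1@9:R b3@10:L b2@13:R b4@17:R]
Beat 9 (R): throw ball1 h=3 -> lands@12:L; in-air after throw: [b3@10:L b1@12:L b2@13:R b4@17:R]
Beat 10 (L): throw ball3 h=1 -> lands@11:R; in-air after throw: [b3@11:R b1@12:L b2@13:R b4@17:R]
Beat 11 (R): throw ball3 h=3 -> lands@14:L; in-air after throw: [b1@12:L b2@13:R b3@14:L b4@17:R]
Beat 12 (L): throw ball1 h=9 -> lands@21:R; in-air after throw: [b2@13:R b3@14:L b4@17:R b1@21:R]

Answer: ball2:lands@13:R ball3:lands@14:L ball4:lands@17:R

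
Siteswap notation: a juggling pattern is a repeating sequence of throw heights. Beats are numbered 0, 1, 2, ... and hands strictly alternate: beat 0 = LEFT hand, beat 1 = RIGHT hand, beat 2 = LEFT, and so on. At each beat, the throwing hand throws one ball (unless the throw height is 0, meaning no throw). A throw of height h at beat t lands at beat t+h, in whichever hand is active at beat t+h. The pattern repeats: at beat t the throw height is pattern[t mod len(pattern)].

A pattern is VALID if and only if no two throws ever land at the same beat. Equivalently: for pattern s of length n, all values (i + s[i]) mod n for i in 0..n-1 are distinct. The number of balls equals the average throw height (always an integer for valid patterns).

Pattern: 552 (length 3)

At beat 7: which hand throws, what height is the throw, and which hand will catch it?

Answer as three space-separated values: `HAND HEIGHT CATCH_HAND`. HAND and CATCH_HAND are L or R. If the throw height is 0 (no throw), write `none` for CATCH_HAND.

Answer: R 5 L

Derivation:
Beat 7: 7 mod 2 = 1, so hand = R
Throw height = pattern[7 mod 3] = pattern[1] = 5
Lands at beat 7+5=12, 12 mod 2 = 0, so catch hand = L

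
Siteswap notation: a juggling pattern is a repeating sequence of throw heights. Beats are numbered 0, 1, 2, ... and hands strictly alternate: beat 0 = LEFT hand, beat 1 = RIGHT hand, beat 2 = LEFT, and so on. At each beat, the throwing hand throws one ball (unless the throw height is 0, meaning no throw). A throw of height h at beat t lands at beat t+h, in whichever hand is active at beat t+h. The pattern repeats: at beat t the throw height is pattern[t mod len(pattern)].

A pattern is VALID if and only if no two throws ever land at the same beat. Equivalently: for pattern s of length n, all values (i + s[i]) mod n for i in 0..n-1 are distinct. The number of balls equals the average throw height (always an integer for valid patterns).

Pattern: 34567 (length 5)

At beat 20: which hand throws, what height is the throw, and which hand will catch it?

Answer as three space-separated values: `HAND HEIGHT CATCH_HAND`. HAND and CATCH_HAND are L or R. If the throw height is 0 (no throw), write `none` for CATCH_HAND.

Beat 20: 20 mod 2 = 0, so hand = L
Throw height = pattern[20 mod 5] = pattern[0] = 3
Lands at beat 20+3=23, 23 mod 2 = 1, so catch hand = R

Answer: L 3 R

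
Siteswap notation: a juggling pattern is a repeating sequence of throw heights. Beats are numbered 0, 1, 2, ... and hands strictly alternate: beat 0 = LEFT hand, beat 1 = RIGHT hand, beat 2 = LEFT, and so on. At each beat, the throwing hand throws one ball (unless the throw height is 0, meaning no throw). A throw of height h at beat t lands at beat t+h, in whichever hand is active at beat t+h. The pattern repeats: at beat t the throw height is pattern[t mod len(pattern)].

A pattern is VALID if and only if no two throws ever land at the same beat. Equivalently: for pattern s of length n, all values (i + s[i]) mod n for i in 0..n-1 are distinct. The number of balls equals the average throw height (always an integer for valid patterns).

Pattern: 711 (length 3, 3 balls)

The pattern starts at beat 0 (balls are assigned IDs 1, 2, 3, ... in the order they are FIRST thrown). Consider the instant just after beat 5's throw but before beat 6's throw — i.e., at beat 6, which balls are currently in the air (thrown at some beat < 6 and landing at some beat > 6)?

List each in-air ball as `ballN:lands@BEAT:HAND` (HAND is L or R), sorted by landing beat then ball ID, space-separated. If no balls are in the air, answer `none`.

Beat 0 (L): throw ball1 h=7 -> lands@7:R; in-air after throw: [b1@7:R]
Beat 1 (R): throw ball2 h=1 -> lands@2:L; in-air after throw: [b2@2:L b1@7:R]
Beat 2 (L): throw ball2 h=1 -> lands@3:R; in-air after throw: [b2@3:R b1@7:R]
Beat 3 (R): throw ball2 h=7 -> lands@10:L; in-air after throw: [b1@7:R b2@10:L]
Beat 4 (L): throw ball3 h=1 -> lands@5:R; in-air after throw: [b3@5:R b1@7:R b2@10:L]
Beat 5 (R): throw ball3 h=1 -> lands@6:L; in-air after throw: [b3@6:L b1@7:R b2@10:L]
Beat 6 (L): throw ball3 h=7 -> lands@13:R; in-air after throw: [b1@7:R b2@10:L b3@13:R]

Answer: ball1:lands@7:R ball2:lands@10:L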